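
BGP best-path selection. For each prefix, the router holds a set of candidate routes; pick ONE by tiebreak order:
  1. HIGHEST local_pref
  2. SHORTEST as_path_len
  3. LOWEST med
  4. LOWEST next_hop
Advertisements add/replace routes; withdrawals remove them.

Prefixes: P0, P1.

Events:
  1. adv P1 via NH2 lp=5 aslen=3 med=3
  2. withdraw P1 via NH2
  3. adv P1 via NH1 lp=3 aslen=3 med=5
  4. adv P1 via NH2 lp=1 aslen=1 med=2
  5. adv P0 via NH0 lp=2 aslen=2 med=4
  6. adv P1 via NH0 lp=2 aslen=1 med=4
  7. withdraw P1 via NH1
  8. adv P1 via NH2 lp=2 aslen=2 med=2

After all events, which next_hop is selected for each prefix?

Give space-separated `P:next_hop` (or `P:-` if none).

Answer: P0:NH0 P1:NH0

Derivation:
Op 1: best P0=- P1=NH2
Op 2: best P0=- P1=-
Op 3: best P0=- P1=NH1
Op 4: best P0=- P1=NH1
Op 5: best P0=NH0 P1=NH1
Op 6: best P0=NH0 P1=NH1
Op 7: best P0=NH0 P1=NH0
Op 8: best P0=NH0 P1=NH0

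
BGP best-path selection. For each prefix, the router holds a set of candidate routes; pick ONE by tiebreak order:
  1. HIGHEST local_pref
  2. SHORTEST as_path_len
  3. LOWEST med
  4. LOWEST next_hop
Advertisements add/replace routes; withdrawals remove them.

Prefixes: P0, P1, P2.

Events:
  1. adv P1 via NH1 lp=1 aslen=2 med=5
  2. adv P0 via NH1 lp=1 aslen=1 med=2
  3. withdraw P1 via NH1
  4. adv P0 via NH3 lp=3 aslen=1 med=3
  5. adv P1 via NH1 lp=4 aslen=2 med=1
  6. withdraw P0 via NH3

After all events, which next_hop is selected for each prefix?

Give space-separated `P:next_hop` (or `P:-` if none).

Op 1: best P0=- P1=NH1 P2=-
Op 2: best P0=NH1 P1=NH1 P2=-
Op 3: best P0=NH1 P1=- P2=-
Op 4: best P0=NH3 P1=- P2=-
Op 5: best P0=NH3 P1=NH1 P2=-
Op 6: best P0=NH1 P1=NH1 P2=-

Answer: P0:NH1 P1:NH1 P2:-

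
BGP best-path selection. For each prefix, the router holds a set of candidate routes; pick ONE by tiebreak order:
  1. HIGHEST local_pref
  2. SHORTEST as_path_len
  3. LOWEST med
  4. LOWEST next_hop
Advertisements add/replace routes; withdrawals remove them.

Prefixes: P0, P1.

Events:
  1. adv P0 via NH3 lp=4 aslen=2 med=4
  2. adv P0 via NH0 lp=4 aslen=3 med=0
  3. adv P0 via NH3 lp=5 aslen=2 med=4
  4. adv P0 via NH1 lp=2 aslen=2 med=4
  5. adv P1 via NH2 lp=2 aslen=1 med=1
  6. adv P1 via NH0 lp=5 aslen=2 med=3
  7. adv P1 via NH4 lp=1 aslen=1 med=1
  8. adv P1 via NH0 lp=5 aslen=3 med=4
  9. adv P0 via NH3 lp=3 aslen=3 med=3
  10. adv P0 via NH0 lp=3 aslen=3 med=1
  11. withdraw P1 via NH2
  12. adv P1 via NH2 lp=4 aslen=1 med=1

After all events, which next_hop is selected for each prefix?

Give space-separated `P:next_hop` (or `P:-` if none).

Op 1: best P0=NH3 P1=-
Op 2: best P0=NH3 P1=-
Op 3: best P0=NH3 P1=-
Op 4: best P0=NH3 P1=-
Op 5: best P0=NH3 P1=NH2
Op 6: best P0=NH3 P1=NH0
Op 7: best P0=NH3 P1=NH0
Op 8: best P0=NH3 P1=NH0
Op 9: best P0=NH0 P1=NH0
Op 10: best P0=NH0 P1=NH0
Op 11: best P0=NH0 P1=NH0
Op 12: best P0=NH0 P1=NH0

Answer: P0:NH0 P1:NH0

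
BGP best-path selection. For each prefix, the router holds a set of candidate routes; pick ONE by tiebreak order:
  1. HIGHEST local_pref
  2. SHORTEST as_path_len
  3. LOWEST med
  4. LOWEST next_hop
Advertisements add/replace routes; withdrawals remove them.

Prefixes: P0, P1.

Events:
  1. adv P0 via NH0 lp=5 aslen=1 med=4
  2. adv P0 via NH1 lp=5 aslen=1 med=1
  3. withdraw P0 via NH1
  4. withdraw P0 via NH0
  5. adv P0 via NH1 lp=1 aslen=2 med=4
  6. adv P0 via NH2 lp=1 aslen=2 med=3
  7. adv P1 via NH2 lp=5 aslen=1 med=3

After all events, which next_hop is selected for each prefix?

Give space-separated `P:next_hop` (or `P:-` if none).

Answer: P0:NH2 P1:NH2

Derivation:
Op 1: best P0=NH0 P1=-
Op 2: best P0=NH1 P1=-
Op 3: best P0=NH0 P1=-
Op 4: best P0=- P1=-
Op 5: best P0=NH1 P1=-
Op 6: best P0=NH2 P1=-
Op 7: best P0=NH2 P1=NH2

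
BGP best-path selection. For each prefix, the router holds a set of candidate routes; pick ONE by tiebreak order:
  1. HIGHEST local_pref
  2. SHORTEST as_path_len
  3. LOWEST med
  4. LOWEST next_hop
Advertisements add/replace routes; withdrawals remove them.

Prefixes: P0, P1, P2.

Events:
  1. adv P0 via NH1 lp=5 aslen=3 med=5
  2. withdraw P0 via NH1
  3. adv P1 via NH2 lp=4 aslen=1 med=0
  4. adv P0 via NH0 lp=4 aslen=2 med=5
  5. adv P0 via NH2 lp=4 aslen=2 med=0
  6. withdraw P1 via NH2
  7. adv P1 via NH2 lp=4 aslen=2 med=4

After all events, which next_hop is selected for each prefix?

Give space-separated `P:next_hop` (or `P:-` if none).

Answer: P0:NH2 P1:NH2 P2:-

Derivation:
Op 1: best P0=NH1 P1=- P2=-
Op 2: best P0=- P1=- P2=-
Op 3: best P0=- P1=NH2 P2=-
Op 4: best P0=NH0 P1=NH2 P2=-
Op 5: best P0=NH2 P1=NH2 P2=-
Op 6: best P0=NH2 P1=- P2=-
Op 7: best P0=NH2 P1=NH2 P2=-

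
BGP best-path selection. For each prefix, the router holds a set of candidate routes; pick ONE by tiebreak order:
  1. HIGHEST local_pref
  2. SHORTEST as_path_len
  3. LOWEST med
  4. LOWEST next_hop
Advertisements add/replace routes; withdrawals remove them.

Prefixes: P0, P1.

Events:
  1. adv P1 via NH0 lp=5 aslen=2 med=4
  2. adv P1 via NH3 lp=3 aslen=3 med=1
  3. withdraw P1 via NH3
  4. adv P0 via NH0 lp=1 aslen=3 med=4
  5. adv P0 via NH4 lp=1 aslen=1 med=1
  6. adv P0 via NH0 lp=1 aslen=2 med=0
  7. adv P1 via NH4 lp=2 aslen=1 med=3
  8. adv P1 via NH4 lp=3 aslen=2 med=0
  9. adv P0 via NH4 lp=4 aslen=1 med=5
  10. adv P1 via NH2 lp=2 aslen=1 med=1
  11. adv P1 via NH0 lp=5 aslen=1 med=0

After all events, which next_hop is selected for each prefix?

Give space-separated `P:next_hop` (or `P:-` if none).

Op 1: best P0=- P1=NH0
Op 2: best P0=- P1=NH0
Op 3: best P0=- P1=NH0
Op 4: best P0=NH0 P1=NH0
Op 5: best P0=NH4 P1=NH0
Op 6: best P0=NH4 P1=NH0
Op 7: best P0=NH4 P1=NH0
Op 8: best P0=NH4 P1=NH0
Op 9: best P0=NH4 P1=NH0
Op 10: best P0=NH4 P1=NH0
Op 11: best P0=NH4 P1=NH0

Answer: P0:NH4 P1:NH0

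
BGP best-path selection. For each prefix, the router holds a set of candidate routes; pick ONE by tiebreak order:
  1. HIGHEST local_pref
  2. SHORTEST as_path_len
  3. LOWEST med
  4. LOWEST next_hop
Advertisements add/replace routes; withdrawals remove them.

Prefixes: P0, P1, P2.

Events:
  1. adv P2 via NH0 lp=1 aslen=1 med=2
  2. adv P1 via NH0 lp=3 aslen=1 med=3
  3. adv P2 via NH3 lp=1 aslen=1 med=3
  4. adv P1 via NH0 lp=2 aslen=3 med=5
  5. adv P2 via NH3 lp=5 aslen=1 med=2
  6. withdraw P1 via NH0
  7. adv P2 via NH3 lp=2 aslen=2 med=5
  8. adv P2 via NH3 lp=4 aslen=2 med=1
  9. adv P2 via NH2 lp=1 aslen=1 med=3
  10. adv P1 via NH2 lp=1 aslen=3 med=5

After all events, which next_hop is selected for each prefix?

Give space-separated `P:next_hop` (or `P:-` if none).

Op 1: best P0=- P1=- P2=NH0
Op 2: best P0=- P1=NH0 P2=NH0
Op 3: best P0=- P1=NH0 P2=NH0
Op 4: best P0=- P1=NH0 P2=NH0
Op 5: best P0=- P1=NH0 P2=NH3
Op 6: best P0=- P1=- P2=NH3
Op 7: best P0=- P1=- P2=NH3
Op 8: best P0=- P1=- P2=NH3
Op 9: best P0=- P1=- P2=NH3
Op 10: best P0=- P1=NH2 P2=NH3

Answer: P0:- P1:NH2 P2:NH3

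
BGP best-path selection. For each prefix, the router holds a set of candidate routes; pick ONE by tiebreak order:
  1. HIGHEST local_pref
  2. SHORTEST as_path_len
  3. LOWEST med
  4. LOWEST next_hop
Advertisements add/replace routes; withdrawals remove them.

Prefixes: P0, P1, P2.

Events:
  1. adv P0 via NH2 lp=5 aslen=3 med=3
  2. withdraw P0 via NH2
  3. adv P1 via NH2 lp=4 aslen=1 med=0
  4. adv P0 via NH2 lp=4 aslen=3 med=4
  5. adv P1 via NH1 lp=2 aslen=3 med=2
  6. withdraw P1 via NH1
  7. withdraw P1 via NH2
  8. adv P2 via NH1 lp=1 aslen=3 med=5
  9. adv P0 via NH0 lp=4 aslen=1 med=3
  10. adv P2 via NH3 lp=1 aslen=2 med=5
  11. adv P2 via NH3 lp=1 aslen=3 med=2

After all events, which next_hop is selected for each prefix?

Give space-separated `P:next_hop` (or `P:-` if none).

Answer: P0:NH0 P1:- P2:NH3

Derivation:
Op 1: best P0=NH2 P1=- P2=-
Op 2: best P0=- P1=- P2=-
Op 3: best P0=- P1=NH2 P2=-
Op 4: best P0=NH2 P1=NH2 P2=-
Op 5: best P0=NH2 P1=NH2 P2=-
Op 6: best P0=NH2 P1=NH2 P2=-
Op 7: best P0=NH2 P1=- P2=-
Op 8: best P0=NH2 P1=- P2=NH1
Op 9: best P0=NH0 P1=- P2=NH1
Op 10: best P0=NH0 P1=- P2=NH3
Op 11: best P0=NH0 P1=- P2=NH3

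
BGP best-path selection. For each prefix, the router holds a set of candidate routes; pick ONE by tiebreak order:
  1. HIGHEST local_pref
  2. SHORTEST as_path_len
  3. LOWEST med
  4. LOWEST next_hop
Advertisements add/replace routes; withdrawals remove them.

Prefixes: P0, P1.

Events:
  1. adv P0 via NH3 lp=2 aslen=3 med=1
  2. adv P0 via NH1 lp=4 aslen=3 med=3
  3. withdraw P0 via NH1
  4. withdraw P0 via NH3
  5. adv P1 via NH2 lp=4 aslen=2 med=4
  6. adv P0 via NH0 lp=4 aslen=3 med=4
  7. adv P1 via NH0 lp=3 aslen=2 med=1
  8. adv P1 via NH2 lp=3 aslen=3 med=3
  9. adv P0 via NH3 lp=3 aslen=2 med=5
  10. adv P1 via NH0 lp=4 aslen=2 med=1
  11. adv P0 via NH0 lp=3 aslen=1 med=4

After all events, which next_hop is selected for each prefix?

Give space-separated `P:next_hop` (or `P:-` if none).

Answer: P0:NH0 P1:NH0

Derivation:
Op 1: best P0=NH3 P1=-
Op 2: best P0=NH1 P1=-
Op 3: best P0=NH3 P1=-
Op 4: best P0=- P1=-
Op 5: best P0=- P1=NH2
Op 6: best P0=NH0 P1=NH2
Op 7: best P0=NH0 P1=NH2
Op 8: best P0=NH0 P1=NH0
Op 9: best P0=NH0 P1=NH0
Op 10: best P0=NH0 P1=NH0
Op 11: best P0=NH0 P1=NH0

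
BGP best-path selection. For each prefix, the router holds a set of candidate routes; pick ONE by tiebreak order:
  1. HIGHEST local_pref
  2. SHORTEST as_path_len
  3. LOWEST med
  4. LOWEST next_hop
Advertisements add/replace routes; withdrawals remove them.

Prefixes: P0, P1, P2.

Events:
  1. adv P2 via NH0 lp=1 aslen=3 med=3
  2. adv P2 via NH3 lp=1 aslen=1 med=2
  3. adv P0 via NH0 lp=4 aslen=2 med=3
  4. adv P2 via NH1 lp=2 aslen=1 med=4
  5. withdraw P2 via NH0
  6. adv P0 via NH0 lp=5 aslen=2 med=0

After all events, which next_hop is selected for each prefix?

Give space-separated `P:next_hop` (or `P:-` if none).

Op 1: best P0=- P1=- P2=NH0
Op 2: best P0=- P1=- P2=NH3
Op 3: best P0=NH0 P1=- P2=NH3
Op 4: best P0=NH0 P1=- P2=NH1
Op 5: best P0=NH0 P1=- P2=NH1
Op 6: best P0=NH0 P1=- P2=NH1

Answer: P0:NH0 P1:- P2:NH1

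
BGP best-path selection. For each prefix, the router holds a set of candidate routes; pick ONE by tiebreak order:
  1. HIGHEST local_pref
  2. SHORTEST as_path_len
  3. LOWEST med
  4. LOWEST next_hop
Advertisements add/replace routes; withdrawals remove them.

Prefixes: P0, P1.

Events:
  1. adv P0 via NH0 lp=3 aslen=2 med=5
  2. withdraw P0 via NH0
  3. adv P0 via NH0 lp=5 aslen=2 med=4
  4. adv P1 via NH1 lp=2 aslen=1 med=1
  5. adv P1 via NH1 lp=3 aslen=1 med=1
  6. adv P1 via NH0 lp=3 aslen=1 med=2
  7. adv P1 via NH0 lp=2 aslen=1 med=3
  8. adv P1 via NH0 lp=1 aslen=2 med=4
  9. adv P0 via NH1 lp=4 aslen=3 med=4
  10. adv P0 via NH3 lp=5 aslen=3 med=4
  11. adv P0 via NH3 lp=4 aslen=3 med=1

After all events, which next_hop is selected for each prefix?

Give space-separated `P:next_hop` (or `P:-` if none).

Op 1: best P0=NH0 P1=-
Op 2: best P0=- P1=-
Op 3: best P0=NH0 P1=-
Op 4: best P0=NH0 P1=NH1
Op 5: best P0=NH0 P1=NH1
Op 6: best P0=NH0 P1=NH1
Op 7: best P0=NH0 P1=NH1
Op 8: best P0=NH0 P1=NH1
Op 9: best P0=NH0 P1=NH1
Op 10: best P0=NH0 P1=NH1
Op 11: best P0=NH0 P1=NH1

Answer: P0:NH0 P1:NH1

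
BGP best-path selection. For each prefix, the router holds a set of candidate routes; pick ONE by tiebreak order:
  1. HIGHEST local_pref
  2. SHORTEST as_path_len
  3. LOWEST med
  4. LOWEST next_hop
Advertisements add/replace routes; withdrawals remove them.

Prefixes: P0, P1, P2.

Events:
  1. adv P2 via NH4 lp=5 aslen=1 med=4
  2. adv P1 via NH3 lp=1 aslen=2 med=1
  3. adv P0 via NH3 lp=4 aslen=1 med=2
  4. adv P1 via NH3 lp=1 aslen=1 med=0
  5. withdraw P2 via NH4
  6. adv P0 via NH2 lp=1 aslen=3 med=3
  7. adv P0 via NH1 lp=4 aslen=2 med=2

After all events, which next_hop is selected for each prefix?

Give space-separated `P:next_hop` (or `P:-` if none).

Answer: P0:NH3 P1:NH3 P2:-

Derivation:
Op 1: best P0=- P1=- P2=NH4
Op 2: best P0=- P1=NH3 P2=NH4
Op 3: best P0=NH3 P1=NH3 P2=NH4
Op 4: best P0=NH3 P1=NH3 P2=NH4
Op 5: best P0=NH3 P1=NH3 P2=-
Op 6: best P0=NH3 P1=NH3 P2=-
Op 7: best P0=NH3 P1=NH3 P2=-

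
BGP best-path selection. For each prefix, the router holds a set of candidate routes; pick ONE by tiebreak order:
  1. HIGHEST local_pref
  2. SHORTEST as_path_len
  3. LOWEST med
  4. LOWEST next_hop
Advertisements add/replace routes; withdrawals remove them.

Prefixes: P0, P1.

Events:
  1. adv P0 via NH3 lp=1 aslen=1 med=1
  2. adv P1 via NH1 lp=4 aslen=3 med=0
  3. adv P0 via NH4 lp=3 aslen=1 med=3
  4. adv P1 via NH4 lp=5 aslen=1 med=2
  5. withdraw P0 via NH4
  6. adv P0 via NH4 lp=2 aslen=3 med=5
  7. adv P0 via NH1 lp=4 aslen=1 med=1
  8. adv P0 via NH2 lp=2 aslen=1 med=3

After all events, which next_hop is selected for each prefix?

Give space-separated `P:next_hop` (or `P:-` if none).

Op 1: best P0=NH3 P1=-
Op 2: best P0=NH3 P1=NH1
Op 3: best P0=NH4 P1=NH1
Op 4: best P0=NH4 P1=NH4
Op 5: best P0=NH3 P1=NH4
Op 6: best P0=NH4 P1=NH4
Op 7: best P0=NH1 P1=NH4
Op 8: best P0=NH1 P1=NH4

Answer: P0:NH1 P1:NH4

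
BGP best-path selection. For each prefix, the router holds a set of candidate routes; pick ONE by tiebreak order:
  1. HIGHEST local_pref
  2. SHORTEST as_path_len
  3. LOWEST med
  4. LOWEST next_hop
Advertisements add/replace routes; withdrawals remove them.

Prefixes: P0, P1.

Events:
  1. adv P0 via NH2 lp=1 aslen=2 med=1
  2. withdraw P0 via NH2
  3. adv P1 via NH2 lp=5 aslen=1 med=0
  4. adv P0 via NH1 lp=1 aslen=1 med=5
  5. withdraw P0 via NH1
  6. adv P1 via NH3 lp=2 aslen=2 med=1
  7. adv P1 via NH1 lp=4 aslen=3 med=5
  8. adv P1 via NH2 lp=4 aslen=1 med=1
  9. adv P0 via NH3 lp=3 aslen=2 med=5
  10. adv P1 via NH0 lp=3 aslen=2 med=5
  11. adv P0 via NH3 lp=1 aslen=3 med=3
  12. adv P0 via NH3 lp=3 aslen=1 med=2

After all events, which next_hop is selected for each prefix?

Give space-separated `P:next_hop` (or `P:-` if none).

Op 1: best P0=NH2 P1=-
Op 2: best P0=- P1=-
Op 3: best P0=- P1=NH2
Op 4: best P0=NH1 P1=NH2
Op 5: best P0=- P1=NH2
Op 6: best P0=- P1=NH2
Op 7: best P0=- P1=NH2
Op 8: best P0=- P1=NH2
Op 9: best P0=NH3 P1=NH2
Op 10: best P0=NH3 P1=NH2
Op 11: best P0=NH3 P1=NH2
Op 12: best P0=NH3 P1=NH2

Answer: P0:NH3 P1:NH2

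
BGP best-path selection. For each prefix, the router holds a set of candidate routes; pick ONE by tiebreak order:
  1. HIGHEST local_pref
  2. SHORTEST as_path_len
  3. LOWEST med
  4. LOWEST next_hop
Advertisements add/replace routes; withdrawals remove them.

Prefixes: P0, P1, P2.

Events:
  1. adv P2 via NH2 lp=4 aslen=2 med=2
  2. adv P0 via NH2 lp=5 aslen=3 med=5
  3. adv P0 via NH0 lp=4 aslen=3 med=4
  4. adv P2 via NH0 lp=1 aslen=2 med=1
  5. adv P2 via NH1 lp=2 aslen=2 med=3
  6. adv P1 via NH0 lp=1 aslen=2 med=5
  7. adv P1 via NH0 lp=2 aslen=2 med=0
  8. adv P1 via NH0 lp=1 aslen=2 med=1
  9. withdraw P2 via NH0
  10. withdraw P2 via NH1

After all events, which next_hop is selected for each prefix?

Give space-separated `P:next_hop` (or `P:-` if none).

Op 1: best P0=- P1=- P2=NH2
Op 2: best P0=NH2 P1=- P2=NH2
Op 3: best P0=NH2 P1=- P2=NH2
Op 4: best P0=NH2 P1=- P2=NH2
Op 5: best P0=NH2 P1=- P2=NH2
Op 6: best P0=NH2 P1=NH0 P2=NH2
Op 7: best P0=NH2 P1=NH0 P2=NH2
Op 8: best P0=NH2 P1=NH0 P2=NH2
Op 9: best P0=NH2 P1=NH0 P2=NH2
Op 10: best P0=NH2 P1=NH0 P2=NH2

Answer: P0:NH2 P1:NH0 P2:NH2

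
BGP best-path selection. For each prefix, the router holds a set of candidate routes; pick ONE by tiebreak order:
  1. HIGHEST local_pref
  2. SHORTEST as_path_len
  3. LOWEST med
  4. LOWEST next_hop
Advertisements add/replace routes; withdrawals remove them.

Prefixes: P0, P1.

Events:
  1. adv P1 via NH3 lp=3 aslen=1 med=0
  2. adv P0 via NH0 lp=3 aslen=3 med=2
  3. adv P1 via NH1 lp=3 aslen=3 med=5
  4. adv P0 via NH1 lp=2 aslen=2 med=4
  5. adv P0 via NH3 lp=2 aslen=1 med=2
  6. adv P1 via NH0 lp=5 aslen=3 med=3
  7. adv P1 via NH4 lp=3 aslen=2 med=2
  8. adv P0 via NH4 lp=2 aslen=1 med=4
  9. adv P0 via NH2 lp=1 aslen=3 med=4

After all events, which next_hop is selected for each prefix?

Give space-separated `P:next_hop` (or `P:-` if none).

Op 1: best P0=- P1=NH3
Op 2: best P0=NH0 P1=NH3
Op 3: best P0=NH0 P1=NH3
Op 4: best P0=NH0 P1=NH3
Op 5: best P0=NH0 P1=NH3
Op 6: best P0=NH0 P1=NH0
Op 7: best P0=NH0 P1=NH0
Op 8: best P0=NH0 P1=NH0
Op 9: best P0=NH0 P1=NH0

Answer: P0:NH0 P1:NH0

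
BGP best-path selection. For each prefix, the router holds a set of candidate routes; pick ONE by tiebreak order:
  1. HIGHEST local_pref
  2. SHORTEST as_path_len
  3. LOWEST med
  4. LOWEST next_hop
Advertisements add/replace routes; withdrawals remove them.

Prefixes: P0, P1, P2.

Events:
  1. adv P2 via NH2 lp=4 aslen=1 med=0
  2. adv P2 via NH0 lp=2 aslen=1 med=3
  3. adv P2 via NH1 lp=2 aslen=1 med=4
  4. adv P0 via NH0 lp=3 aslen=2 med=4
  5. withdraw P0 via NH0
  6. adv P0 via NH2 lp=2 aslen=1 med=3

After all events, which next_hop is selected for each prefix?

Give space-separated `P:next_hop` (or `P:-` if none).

Answer: P0:NH2 P1:- P2:NH2

Derivation:
Op 1: best P0=- P1=- P2=NH2
Op 2: best P0=- P1=- P2=NH2
Op 3: best P0=- P1=- P2=NH2
Op 4: best P0=NH0 P1=- P2=NH2
Op 5: best P0=- P1=- P2=NH2
Op 6: best P0=NH2 P1=- P2=NH2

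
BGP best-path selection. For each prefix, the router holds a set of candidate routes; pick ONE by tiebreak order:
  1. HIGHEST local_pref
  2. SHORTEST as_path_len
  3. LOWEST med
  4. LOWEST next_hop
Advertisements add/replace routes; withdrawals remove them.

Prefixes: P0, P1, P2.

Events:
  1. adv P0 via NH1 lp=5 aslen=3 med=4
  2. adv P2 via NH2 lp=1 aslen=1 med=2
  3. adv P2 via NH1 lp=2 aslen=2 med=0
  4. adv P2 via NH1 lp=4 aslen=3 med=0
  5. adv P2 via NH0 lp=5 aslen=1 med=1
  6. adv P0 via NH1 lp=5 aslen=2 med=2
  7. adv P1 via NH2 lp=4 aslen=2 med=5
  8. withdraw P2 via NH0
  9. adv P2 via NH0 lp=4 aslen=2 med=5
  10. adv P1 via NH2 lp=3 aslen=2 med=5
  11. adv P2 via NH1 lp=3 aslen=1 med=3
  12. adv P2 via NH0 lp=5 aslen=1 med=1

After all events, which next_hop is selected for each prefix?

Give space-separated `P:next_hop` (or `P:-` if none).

Answer: P0:NH1 P1:NH2 P2:NH0

Derivation:
Op 1: best P0=NH1 P1=- P2=-
Op 2: best P0=NH1 P1=- P2=NH2
Op 3: best P0=NH1 P1=- P2=NH1
Op 4: best P0=NH1 P1=- P2=NH1
Op 5: best P0=NH1 P1=- P2=NH0
Op 6: best P0=NH1 P1=- P2=NH0
Op 7: best P0=NH1 P1=NH2 P2=NH0
Op 8: best P0=NH1 P1=NH2 P2=NH1
Op 9: best P0=NH1 P1=NH2 P2=NH0
Op 10: best P0=NH1 P1=NH2 P2=NH0
Op 11: best P0=NH1 P1=NH2 P2=NH0
Op 12: best P0=NH1 P1=NH2 P2=NH0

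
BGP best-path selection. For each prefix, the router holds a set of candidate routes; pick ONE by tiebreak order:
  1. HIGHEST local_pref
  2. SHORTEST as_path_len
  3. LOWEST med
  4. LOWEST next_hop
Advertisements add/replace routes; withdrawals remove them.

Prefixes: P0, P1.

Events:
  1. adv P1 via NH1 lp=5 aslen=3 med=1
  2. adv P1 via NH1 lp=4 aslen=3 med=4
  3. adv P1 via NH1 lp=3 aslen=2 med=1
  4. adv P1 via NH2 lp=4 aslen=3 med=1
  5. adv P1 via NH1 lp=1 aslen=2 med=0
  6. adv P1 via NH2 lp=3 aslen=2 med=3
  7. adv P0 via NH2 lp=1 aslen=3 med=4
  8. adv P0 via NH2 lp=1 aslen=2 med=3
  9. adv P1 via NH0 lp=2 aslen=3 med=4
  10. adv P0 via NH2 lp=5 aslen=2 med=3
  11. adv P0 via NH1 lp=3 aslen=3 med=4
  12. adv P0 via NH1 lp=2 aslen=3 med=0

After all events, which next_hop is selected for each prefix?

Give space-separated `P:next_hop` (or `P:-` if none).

Op 1: best P0=- P1=NH1
Op 2: best P0=- P1=NH1
Op 3: best P0=- P1=NH1
Op 4: best P0=- P1=NH2
Op 5: best P0=- P1=NH2
Op 6: best P0=- P1=NH2
Op 7: best P0=NH2 P1=NH2
Op 8: best P0=NH2 P1=NH2
Op 9: best P0=NH2 P1=NH2
Op 10: best P0=NH2 P1=NH2
Op 11: best P0=NH2 P1=NH2
Op 12: best P0=NH2 P1=NH2

Answer: P0:NH2 P1:NH2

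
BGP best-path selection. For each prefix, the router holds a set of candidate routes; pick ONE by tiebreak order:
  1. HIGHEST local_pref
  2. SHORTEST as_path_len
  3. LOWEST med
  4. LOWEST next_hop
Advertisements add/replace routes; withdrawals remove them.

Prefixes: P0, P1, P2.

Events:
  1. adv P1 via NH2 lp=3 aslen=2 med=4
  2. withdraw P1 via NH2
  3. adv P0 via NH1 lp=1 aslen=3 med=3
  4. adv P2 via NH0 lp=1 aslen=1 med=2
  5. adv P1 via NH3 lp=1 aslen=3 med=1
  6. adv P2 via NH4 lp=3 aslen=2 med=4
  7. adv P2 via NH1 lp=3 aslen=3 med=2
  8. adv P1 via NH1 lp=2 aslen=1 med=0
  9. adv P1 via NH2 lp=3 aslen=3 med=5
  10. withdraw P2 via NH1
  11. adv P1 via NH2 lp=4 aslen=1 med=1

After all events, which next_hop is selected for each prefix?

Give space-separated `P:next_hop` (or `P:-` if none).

Answer: P0:NH1 P1:NH2 P2:NH4

Derivation:
Op 1: best P0=- P1=NH2 P2=-
Op 2: best P0=- P1=- P2=-
Op 3: best P0=NH1 P1=- P2=-
Op 4: best P0=NH1 P1=- P2=NH0
Op 5: best P0=NH1 P1=NH3 P2=NH0
Op 6: best P0=NH1 P1=NH3 P2=NH4
Op 7: best P0=NH1 P1=NH3 P2=NH4
Op 8: best P0=NH1 P1=NH1 P2=NH4
Op 9: best P0=NH1 P1=NH2 P2=NH4
Op 10: best P0=NH1 P1=NH2 P2=NH4
Op 11: best P0=NH1 P1=NH2 P2=NH4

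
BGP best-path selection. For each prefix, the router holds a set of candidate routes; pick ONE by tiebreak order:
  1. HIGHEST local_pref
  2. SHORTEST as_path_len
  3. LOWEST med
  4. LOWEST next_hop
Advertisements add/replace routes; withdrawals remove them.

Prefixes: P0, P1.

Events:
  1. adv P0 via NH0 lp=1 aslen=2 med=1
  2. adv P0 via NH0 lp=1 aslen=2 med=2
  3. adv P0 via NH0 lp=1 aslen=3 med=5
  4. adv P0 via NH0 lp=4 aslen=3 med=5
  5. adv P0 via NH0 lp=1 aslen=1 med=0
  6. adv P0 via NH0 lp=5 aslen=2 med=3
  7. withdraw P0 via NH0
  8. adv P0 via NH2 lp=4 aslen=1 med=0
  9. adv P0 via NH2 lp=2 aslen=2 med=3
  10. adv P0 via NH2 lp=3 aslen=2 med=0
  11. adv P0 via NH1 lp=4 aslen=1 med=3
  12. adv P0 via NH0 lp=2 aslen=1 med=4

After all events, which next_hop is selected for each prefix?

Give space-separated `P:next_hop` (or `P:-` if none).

Answer: P0:NH1 P1:-

Derivation:
Op 1: best P0=NH0 P1=-
Op 2: best P0=NH0 P1=-
Op 3: best P0=NH0 P1=-
Op 4: best P0=NH0 P1=-
Op 5: best P0=NH0 P1=-
Op 6: best P0=NH0 P1=-
Op 7: best P0=- P1=-
Op 8: best P0=NH2 P1=-
Op 9: best P0=NH2 P1=-
Op 10: best P0=NH2 P1=-
Op 11: best P0=NH1 P1=-
Op 12: best P0=NH1 P1=-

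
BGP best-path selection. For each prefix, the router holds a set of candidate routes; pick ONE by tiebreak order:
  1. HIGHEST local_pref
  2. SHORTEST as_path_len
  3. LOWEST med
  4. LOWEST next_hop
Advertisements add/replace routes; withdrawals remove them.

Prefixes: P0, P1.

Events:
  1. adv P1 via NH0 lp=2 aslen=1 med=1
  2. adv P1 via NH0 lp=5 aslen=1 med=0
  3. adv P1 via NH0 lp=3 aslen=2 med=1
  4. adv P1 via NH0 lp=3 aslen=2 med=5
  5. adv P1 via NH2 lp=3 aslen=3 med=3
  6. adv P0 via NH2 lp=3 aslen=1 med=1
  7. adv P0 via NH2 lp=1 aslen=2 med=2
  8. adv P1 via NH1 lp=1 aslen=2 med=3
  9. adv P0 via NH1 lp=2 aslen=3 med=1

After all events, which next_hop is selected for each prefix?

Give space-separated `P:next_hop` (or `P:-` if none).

Op 1: best P0=- P1=NH0
Op 2: best P0=- P1=NH0
Op 3: best P0=- P1=NH0
Op 4: best P0=- P1=NH0
Op 5: best P0=- P1=NH0
Op 6: best P0=NH2 P1=NH0
Op 7: best P0=NH2 P1=NH0
Op 8: best P0=NH2 P1=NH0
Op 9: best P0=NH1 P1=NH0

Answer: P0:NH1 P1:NH0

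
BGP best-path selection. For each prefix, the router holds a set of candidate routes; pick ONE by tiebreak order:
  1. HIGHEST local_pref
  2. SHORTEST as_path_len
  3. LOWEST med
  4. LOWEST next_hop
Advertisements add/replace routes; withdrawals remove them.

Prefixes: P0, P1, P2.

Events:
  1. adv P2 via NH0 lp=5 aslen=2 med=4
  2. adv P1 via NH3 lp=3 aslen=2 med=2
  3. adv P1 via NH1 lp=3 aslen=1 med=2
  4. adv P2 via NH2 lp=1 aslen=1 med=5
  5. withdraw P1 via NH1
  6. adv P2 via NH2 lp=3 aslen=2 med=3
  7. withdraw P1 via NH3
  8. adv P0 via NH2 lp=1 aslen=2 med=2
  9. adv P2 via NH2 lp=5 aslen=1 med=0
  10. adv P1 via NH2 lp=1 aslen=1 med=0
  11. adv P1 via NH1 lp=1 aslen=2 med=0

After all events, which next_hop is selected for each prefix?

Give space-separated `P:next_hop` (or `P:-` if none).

Op 1: best P0=- P1=- P2=NH0
Op 2: best P0=- P1=NH3 P2=NH0
Op 3: best P0=- P1=NH1 P2=NH0
Op 4: best P0=- P1=NH1 P2=NH0
Op 5: best P0=- P1=NH3 P2=NH0
Op 6: best P0=- P1=NH3 P2=NH0
Op 7: best P0=- P1=- P2=NH0
Op 8: best P0=NH2 P1=- P2=NH0
Op 9: best P0=NH2 P1=- P2=NH2
Op 10: best P0=NH2 P1=NH2 P2=NH2
Op 11: best P0=NH2 P1=NH2 P2=NH2

Answer: P0:NH2 P1:NH2 P2:NH2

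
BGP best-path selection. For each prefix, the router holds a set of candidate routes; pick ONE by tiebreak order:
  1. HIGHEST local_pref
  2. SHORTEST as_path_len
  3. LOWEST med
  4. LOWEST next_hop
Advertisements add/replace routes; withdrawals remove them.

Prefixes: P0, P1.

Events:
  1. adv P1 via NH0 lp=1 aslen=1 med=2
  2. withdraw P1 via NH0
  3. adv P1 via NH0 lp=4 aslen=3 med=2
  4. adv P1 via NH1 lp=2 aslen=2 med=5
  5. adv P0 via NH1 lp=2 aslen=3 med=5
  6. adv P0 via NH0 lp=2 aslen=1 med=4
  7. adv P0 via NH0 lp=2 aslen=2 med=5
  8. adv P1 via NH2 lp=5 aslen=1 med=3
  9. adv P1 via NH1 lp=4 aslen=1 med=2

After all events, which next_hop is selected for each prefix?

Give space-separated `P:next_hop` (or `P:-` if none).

Op 1: best P0=- P1=NH0
Op 2: best P0=- P1=-
Op 3: best P0=- P1=NH0
Op 4: best P0=- P1=NH0
Op 5: best P0=NH1 P1=NH0
Op 6: best P0=NH0 P1=NH0
Op 7: best P0=NH0 P1=NH0
Op 8: best P0=NH0 P1=NH2
Op 9: best P0=NH0 P1=NH2

Answer: P0:NH0 P1:NH2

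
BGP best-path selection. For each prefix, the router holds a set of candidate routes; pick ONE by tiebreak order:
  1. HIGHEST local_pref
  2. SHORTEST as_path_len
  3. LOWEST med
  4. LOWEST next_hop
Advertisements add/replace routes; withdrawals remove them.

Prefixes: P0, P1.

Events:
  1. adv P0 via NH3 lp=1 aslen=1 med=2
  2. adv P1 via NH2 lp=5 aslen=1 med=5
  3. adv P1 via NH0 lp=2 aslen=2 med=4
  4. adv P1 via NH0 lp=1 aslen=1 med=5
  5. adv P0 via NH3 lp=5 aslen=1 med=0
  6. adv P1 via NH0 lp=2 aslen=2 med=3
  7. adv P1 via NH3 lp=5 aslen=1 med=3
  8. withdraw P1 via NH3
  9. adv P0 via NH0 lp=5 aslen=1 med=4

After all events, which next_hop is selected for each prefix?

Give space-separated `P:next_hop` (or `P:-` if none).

Op 1: best P0=NH3 P1=-
Op 2: best P0=NH3 P1=NH2
Op 3: best P0=NH3 P1=NH2
Op 4: best P0=NH3 P1=NH2
Op 5: best P0=NH3 P1=NH2
Op 6: best P0=NH3 P1=NH2
Op 7: best P0=NH3 P1=NH3
Op 8: best P0=NH3 P1=NH2
Op 9: best P0=NH3 P1=NH2

Answer: P0:NH3 P1:NH2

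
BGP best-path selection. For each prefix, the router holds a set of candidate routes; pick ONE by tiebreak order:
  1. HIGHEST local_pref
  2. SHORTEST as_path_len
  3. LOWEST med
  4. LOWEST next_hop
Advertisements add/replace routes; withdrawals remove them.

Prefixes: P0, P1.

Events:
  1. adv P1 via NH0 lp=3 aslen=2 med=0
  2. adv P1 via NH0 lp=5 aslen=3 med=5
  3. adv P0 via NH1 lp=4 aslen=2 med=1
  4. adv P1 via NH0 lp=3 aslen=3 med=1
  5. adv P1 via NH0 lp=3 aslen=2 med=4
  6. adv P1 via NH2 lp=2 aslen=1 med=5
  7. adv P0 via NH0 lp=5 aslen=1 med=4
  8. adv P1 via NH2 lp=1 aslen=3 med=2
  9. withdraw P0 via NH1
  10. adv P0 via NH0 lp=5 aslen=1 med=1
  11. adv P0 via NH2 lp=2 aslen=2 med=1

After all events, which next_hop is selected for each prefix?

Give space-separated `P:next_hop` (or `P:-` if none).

Op 1: best P0=- P1=NH0
Op 2: best P0=- P1=NH0
Op 3: best P0=NH1 P1=NH0
Op 4: best P0=NH1 P1=NH0
Op 5: best P0=NH1 P1=NH0
Op 6: best P0=NH1 P1=NH0
Op 7: best P0=NH0 P1=NH0
Op 8: best P0=NH0 P1=NH0
Op 9: best P0=NH0 P1=NH0
Op 10: best P0=NH0 P1=NH0
Op 11: best P0=NH0 P1=NH0

Answer: P0:NH0 P1:NH0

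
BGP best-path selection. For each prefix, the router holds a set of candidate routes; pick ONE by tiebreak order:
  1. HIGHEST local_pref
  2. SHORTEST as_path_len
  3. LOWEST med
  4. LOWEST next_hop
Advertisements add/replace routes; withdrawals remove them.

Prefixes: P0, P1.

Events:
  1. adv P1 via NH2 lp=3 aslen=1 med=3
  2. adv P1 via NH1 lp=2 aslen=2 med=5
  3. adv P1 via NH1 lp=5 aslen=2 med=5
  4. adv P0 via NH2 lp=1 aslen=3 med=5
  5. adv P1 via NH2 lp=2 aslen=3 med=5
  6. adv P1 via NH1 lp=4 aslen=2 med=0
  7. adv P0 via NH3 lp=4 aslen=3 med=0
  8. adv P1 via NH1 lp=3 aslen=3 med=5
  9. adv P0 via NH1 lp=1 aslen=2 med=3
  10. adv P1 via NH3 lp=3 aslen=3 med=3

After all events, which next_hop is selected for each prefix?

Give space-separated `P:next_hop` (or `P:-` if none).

Op 1: best P0=- P1=NH2
Op 2: best P0=- P1=NH2
Op 3: best P0=- P1=NH1
Op 4: best P0=NH2 P1=NH1
Op 5: best P0=NH2 P1=NH1
Op 6: best P0=NH2 P1=NH1
Op 7: best P0=NH3 P1=NH1
Op 8: best P0=NH3 P1=NH1
Op 9: best P0=NH3 P1=NH1
Op 10: best P0=NH3 P1=NH3

Answer: P0:NH3 P1:NH3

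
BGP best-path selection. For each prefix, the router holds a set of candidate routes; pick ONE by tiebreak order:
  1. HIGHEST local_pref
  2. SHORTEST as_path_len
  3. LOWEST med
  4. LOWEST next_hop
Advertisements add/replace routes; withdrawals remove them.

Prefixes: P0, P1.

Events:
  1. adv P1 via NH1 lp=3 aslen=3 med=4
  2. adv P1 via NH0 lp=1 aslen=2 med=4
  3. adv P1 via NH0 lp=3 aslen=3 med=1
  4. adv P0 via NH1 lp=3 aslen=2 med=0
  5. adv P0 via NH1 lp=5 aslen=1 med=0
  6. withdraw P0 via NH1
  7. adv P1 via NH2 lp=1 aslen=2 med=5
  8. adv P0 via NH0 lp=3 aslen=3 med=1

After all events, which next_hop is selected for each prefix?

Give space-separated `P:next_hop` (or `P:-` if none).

Answer: P0:NH0 P1:NH0

Derivation:
Op 1: best P0=- P1=NH1
Op 2: best P0=- P1=NH1
Op 3: best P0=- P1=NH0
Op 4: best P0=NH1 P1=NH0
Op 5: best P0=NH1 P1=NH0
Op 6: best P0=- P1=NH0
Op 7: best P0=- P1=NH0
Op 8: best P0=NH0 P1=NH0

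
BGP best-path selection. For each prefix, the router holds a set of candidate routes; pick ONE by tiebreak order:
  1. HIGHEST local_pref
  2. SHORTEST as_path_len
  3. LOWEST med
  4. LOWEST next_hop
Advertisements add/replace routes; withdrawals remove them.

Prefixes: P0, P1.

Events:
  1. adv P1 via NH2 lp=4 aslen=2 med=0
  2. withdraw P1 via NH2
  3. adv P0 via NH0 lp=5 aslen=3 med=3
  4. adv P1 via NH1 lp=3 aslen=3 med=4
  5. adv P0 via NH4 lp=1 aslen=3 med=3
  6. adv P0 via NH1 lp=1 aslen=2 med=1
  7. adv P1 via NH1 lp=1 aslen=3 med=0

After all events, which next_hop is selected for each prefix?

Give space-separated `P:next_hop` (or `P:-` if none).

Op 1: best P0=- P1=NH2
Op 2: best P0=- P1=-
Op 3: best P0=NH0 P1=-
Op 4: best P0=NH0 P1=NH1
Op 5: best P0=NH0 P1=NH1
Op 6: best P0=NH0 P1=NH1
Op 7: best P0=NH0 P1=NH1

Answer: P0:NH0 P1:NH1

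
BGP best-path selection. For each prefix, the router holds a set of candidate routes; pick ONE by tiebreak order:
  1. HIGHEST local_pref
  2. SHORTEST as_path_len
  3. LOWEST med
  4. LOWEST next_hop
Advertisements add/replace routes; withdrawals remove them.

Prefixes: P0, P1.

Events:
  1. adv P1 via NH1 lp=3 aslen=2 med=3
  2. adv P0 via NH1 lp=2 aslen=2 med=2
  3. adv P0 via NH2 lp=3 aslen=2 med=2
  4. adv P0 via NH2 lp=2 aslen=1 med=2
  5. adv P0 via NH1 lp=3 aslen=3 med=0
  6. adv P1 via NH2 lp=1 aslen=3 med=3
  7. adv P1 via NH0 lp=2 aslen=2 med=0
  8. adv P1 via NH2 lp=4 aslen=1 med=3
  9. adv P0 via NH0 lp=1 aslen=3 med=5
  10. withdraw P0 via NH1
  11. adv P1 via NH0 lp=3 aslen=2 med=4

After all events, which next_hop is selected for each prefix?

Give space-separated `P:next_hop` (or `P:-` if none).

Op 1: best P0=- P1=NH1
Op 2: best P0=NH1 P1=NH1
Op 3: best P0=NH2 P1=NH1
Op 4: best P0=NH2 P1=NH1
Op 5: best P0=NH1 P1=NH1
Op 6: best P0=NH1 P1=NH1
Op 7: best P0=NH1 P1=NH1
Op 8: best P0=NH1 P1=NH2
Op 9: best P0=NH1 P1=NH2
Op 10: best P0=NH2 P1=NH2
Op 11: best P0=NH2 P1=NH2

Answer: P0:NH2 P1:NH2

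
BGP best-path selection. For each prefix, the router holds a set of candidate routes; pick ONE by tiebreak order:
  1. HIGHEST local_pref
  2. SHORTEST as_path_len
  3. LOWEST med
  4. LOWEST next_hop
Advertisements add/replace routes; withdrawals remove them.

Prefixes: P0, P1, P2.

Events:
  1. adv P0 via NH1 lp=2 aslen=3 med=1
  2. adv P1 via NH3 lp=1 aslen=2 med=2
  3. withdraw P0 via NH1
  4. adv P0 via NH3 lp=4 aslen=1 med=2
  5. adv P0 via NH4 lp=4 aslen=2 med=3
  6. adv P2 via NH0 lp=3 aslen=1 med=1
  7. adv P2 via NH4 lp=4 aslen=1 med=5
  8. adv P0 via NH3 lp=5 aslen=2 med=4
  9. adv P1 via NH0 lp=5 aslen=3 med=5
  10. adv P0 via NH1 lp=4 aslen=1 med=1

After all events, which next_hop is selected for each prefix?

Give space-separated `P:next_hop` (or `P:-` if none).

Op 1: best P0=NH1 P1=- P2=-
Op 2: best P0=NH1 P1=NH3 P2=-
Op 3: best P0=- P1=NH3 P2=-
Op 4: best P0=NH3 P1=NH3 P2=-
Op 5: best P0=NH3 P1=NH3 P2=-
Op 6: best P0=NH3 P1=NH3 P2=NH0
Op 7: best P0=NH3 P1=NH3 P2=NH4
Op 8: best P0=NH3 P1=NH3 P2=NH4
Op 9: best P0=NH3 P1=NH0 P2=NH4
Op 10: best P0=NH3 P1=NH0 P2=NH4

Answer: P0:NH3 P1:NH0 P2:NH4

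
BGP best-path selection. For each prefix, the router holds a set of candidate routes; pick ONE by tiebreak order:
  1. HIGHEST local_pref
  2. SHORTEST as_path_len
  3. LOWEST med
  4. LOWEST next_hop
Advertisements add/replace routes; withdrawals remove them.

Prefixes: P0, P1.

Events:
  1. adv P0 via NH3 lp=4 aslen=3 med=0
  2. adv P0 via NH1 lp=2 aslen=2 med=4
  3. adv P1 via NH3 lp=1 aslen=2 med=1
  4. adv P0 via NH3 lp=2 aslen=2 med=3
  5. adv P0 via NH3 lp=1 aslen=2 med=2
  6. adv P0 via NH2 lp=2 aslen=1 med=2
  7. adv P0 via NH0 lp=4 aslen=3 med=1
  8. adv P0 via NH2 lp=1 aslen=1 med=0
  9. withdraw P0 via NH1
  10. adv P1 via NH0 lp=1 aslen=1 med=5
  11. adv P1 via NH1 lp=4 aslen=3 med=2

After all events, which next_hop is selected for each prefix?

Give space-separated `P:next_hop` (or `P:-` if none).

Op 1: best P0=NH3 P1=-
Op 2: best P0=NH3 P1=-
Op 3: best P0=NH3 P1=NH3
Op 4: best P0=NH3 P1=NH3
Op 5: best P0=NH1 P1=NH3
Op 6: best P0=NH2 P1=NH3
Op 7: best P0=NH0 P1=NH3
Op 8: best P0=NH0 P1=NH3
Op 9: best P0=NH0 P1=NH3
Op 10: best P0=NH0 P1=NH0
Op 11: best P0=NH0 P1=NH1

Answer: P0:NH0 P1:NH1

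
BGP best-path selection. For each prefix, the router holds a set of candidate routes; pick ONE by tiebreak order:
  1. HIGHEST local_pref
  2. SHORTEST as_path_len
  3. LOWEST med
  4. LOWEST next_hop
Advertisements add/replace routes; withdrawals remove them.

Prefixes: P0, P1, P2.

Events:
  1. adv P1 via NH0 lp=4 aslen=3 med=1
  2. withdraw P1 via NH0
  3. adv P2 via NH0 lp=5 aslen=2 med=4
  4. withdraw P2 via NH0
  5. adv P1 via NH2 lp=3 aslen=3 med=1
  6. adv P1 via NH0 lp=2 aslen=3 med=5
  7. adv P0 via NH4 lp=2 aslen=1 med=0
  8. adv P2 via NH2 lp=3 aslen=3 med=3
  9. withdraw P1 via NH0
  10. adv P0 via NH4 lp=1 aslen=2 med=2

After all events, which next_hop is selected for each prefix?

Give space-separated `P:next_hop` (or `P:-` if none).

Answer: P0:NH4 P1:NH2 P2:NH2

Derivation:
Op 1: best P0=- P1=NH0 P2=-
Op 2: best P0=- P1=- P2=-
Op 3: best P0=- P1=- P2=NH0
Op 4: best P0=- P1=- P2=-
Op 5: best P0=- P1=NH2 P2=-
Op 6: best P0=- P1=NH2 P2=-
Op 7: best P0=NH4 P1=NH2 P2=-
Op 8: best P0=NH4 P1=NH2 P2=NH2
Op 9: best P0=NH4 P1=NH2 P2=NH2
Op 10: best P0=NH4 P1=NH2 P2=NH2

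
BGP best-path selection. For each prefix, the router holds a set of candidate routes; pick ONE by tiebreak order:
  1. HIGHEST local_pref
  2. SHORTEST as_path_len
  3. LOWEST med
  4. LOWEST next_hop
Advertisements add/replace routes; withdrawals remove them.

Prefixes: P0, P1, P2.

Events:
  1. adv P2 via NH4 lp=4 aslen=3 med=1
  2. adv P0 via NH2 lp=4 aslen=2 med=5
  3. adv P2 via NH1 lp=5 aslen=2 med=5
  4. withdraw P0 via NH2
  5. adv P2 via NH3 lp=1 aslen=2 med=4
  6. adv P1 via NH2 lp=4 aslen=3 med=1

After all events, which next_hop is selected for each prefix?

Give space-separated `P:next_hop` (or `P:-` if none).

Answer: P0:- P1:NH2 P2:NH1

Derivation:
Op 1: best P0=- P1=- P2=NH4
Op 2: best P0=NH2 P1=- P2=NH4
Op 3: best P0=NH2 P1=- P2=NH1
Op 4: best P0=- P1=- P2=NH1
Op 5: best P0=- P1=- P2=NH1
Op 6: best P0=- P1=NH2 P2=NH1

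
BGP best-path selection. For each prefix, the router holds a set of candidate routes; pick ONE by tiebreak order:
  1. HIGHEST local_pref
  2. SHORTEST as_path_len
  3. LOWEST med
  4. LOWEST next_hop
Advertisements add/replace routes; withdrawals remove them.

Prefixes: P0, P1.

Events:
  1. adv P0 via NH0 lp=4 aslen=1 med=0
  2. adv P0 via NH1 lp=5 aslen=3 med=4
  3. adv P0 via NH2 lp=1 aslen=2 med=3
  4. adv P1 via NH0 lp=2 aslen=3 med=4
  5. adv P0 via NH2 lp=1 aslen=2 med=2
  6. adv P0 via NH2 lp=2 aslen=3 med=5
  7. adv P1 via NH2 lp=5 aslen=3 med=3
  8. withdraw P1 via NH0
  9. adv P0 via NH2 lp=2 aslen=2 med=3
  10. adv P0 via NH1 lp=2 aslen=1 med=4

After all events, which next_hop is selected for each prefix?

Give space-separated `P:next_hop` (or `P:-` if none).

Op 1: best P0=NH0 P1=-
Op 2: best P0=NH1 P1=-
Op 3: best P0=NH1 P1=-
Op 4: best P0=NH1 P1=NH0
Op 5: best P0=NH1 P1=NH0
Op 6: best P0=NH1 P1=NH0
Op 7: best P0=NH1 P1=NH2
Op 8: best P0=NH1 P1=NH2
Op 9: best P0=NH1 P1=NH2
Op 10: best P0=NH0 P1=NH2

Answer: P0:NH0 P1:NH2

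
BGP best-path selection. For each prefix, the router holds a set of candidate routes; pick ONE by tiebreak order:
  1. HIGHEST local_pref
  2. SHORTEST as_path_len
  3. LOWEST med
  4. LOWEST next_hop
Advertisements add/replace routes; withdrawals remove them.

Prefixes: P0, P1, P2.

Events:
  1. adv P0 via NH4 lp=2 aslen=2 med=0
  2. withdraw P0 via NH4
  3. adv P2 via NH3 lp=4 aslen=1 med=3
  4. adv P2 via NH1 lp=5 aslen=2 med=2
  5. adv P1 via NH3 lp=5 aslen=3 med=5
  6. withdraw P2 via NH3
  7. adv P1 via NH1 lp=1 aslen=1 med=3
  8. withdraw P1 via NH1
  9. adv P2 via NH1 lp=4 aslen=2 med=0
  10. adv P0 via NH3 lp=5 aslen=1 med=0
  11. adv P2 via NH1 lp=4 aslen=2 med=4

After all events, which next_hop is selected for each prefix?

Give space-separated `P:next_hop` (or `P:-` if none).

Op 1: best P0=NH4 P1=- P2=-
Op 2: best P0=- P1=- P2=-
Op 3: best P0=- P1=- P2=NH3
Op 4: best P0=- P1=- P2=NH1
Op 5: best P0=- P1=NH3 P2=NH1
Op 6: best P0=- P1=NH3 P2=NH1
Op 7: best P0=- P1=NH3 P2=NH1
Op 8: best P0=- P1=NH3 P2=NH1
Op 9: best P0=- P1=NH3 P2=NH1
Op 10: best P0=NH3 P1=NH3 P2=NH1
Op 11: best P0=NH3 P1=NH3 P2=NH1

Answer: P0:NH3 P1:NH3 P2:NH1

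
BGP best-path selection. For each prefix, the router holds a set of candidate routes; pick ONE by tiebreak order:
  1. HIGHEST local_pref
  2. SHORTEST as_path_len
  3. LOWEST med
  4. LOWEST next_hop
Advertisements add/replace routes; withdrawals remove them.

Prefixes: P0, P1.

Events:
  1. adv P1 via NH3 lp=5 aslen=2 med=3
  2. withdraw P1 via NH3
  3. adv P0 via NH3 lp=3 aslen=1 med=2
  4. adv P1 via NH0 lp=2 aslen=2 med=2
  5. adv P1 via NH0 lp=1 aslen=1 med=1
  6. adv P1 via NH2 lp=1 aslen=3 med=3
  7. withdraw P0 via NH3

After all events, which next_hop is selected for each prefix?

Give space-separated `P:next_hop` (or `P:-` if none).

Op 1: best P0=- P1=NH3
Op 2: best P0=- P1=-
Op 3: best P0=NH3 P1=-
Op 4: best P0=NH3 P1=NH0
Op 5: best P0=NH3 P1=NH0
Op 6: best P0=NH3 P1=NH0
Op 7: best P0=- P1=NH0

Answer: P0:- P1:NH0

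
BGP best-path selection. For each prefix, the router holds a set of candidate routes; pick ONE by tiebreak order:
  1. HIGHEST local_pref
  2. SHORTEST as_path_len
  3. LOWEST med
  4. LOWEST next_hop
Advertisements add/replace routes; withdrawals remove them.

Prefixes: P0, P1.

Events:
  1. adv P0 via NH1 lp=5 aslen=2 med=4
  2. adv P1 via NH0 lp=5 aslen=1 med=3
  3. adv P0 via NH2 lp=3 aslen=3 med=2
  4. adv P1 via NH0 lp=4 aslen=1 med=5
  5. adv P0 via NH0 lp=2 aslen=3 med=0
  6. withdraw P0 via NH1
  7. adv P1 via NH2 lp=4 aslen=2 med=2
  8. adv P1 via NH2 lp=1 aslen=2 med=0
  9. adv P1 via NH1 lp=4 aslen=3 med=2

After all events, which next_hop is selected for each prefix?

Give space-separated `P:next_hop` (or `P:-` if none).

Op 1: best P0=NH1 P1=-
Op 2: best P0=NH1 P1=NH0
Op 3: best P0=NH1 P1=NH0
Op 4: best P0=NH1 P1=NH0
Op 5: best P0=NH1 P1=NH0
Op 6: best P0=NH2 P1=NH0
Op 7: best P0=NH2 P1=NH0
Op 8: best P0=NH2 P1=NH0
Op 9: best P0=NH2 P1=NH0

Answer: P0:NH2 P1:NH0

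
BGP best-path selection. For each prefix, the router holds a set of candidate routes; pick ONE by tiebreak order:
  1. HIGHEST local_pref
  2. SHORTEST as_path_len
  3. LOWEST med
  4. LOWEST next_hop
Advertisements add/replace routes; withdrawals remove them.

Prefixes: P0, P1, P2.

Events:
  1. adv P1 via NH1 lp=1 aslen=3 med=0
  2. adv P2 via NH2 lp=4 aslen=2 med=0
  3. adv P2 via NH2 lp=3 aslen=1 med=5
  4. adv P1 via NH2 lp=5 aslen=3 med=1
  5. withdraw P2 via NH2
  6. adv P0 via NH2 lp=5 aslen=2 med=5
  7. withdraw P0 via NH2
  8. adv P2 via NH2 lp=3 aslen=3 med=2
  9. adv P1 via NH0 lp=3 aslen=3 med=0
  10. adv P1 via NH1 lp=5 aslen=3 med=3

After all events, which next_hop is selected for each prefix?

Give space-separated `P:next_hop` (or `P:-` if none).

Answer: P0:- P1:NH2 P2:NH2

Derivation:
Op 1: best P0=- P1=NH1 P2=-
Op 2: best P0=- P1=NH1 P2=NH2
Op 3: best P0=- P1=NH1 P2=NH2
Op 4: best P0=- P1=NH2 P2=NH2
Op 5: best P0=- P1=NH2 P2=-
Op 6: best P0=NH2 P1=NH2 P2=-
Op 7: best P0=- P1=NH2 P2=-
Op 8: best P0=- P1=NH2 P2=NH2
Op 9: best P0=- P1=NH2 P2=NH2
Op 10: best P0=- P1=NH2 P2=NH2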